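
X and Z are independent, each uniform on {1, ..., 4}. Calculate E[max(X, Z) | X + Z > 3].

P(X + Z > 3) = 13/16.
Summing max(X,Z)·P(x,y) over outcomes with X + Z > 3 gives 45/16.
E[max(X, Z) | X + Z > 3] = (45/16) / (13/16) = 45/13.

45/13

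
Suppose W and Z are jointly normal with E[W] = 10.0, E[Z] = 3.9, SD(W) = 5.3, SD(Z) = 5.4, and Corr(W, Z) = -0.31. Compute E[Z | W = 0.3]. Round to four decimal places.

6.9637

For a bivariate normal, E[Z | W=x] = μ_Z + ρ·(σ_Z/σ_W)·(x − μ_W).
E[Z | W=0.3] = 3.9 + (-0.31)·(5.4/5.3)·(0.3 − (10.0)) = 3.9 + (-0.31585)·(-9.7) = 6.9637.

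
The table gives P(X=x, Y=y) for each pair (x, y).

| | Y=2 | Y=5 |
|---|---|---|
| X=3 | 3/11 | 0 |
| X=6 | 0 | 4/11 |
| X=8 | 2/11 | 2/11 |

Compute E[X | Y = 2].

5

P(Y = 2) = 5/11.
Σ X·P over the event = 3·(3/11) + 8·(2/11) = 25/11.
E[X | Y = 2] = (25/11) / (5/11) = 5.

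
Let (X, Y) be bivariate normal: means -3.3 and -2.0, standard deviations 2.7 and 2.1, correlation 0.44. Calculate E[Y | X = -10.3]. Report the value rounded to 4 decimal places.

The regression of Y on X has slope ρ·σ_Y/σ_X and passes through (μ_X, μ_Y).
E[Y | X=-10.3] = -2.0 + (0.44)·(2.1/2.7)·(-10.3 − (-3.3)) = -2.0 + (0.342222)·(-7) = -4.3956.

-4.3956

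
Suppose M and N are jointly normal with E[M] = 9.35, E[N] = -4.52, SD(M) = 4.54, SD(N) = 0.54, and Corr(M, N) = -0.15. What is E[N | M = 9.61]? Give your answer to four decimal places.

E[N | M=x] = μ_N + ρ(σ_N/σ_M)(x − μ_M) for jointly normal variables.
E[N | M=9.61] = -4.52 + (-0.15)·(0.54/4.54)·(9.61 − (9.35)) = -4.52 + (-0.017841)·(0.26) = -4.5246.

-4.5246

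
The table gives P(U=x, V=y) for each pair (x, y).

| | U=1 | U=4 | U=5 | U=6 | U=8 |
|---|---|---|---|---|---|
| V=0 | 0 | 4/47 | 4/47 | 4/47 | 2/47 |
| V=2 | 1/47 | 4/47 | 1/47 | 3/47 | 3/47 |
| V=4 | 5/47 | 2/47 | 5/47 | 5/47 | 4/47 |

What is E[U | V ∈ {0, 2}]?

P(V ∈ {0, 2}) = 26/47.
Summing U·P(U=x,V=y) over the conditioning event gives 140/47.
E[U | V ∈ {0, 2}] = (140/47) / (26/47) = 70/13.

70/13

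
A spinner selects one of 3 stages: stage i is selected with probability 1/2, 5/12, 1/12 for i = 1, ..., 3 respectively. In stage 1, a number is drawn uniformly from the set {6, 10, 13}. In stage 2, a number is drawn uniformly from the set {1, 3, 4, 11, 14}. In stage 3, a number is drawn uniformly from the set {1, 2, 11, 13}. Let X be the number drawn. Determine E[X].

391/48

E[X | stage 1] = (6+10+13)/3 = 29/3.
E[X | stage 2] = (1+3+4+11+14)/5 = 33/5.
E[X | stage 3] = (1+2+11+13)/4 = 27/4.
E[X] = (1/2)·(29/3) + (5/12)·(33/5) + (1/12)·(27/4) = 391/48.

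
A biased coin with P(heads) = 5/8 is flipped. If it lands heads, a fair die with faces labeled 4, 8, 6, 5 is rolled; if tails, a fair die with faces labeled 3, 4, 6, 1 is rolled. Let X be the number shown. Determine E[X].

E[X | heads] = (4+8+6+5)/4 = 23/4.
E[X | tails] = (3+4+6+1)/4 = 7/2.
E[X] = (5/8)·(23/4) + (3/8)·(7/2) = 157/32.

157/32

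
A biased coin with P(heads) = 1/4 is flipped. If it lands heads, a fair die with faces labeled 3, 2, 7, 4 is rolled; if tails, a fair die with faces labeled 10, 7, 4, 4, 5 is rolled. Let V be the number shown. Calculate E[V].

11/2

E[V | heads] = (3+2+7+4)/4 = 4.
E[V | tails] = (10+7+4+4+5)/5 = 6.
E[V] = (1/4)·(4) + (3/4)·(6) = 11/2.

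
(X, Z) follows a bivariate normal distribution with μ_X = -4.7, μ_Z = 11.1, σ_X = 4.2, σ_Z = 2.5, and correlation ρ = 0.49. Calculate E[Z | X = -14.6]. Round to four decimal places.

8.2125

E[Z | X=x] = μ_Z + ρ(σ_Z/σ_X)(x − μ_X) for jointly normal variables.
E[Z | X=-14.6] = 11.1 + (0.49)·(2.5/4.2)·(-14.6 − (-4.7)) = 11.1 + (0.29167)·(-9.9) = 8.2125.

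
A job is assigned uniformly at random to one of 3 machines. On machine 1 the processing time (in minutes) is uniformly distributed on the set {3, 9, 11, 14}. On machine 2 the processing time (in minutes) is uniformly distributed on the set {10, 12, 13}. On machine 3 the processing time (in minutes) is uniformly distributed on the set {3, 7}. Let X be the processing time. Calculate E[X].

E[X | machine 1] = (3+9+11+14)/4 = 37/4.
E[X | machine 2] = (10+12+13)/3 = 35/3.
E[X | machine 3] = (3+7)/2 = 5.
E[X] = (1/3)·(37/4) + (1/3)·(35/3) + (1/3)·(5) = 311/36.

311/36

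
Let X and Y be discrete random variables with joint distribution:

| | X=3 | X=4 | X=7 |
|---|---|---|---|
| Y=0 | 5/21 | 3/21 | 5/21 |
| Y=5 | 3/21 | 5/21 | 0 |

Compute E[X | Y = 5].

29/8

P(Y = 5) = 8/21.
Σ X·P over the event = 3·(3/21) + 4·(5/21) = 29/21.
E[X | Y = 5] = (29/21) / (8/21) = 29/8.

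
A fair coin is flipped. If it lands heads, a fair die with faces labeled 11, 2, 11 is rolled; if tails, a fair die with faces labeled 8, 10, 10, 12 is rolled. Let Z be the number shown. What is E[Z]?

E[Z | heads] = (11+2+11)/3 = 8.
E[Z | tails] = (8+10+10+12)/4 = 10.
By the law of total expectation,
E[Z] = (1/2)·(8) + (1/2)·(10) = 9.

9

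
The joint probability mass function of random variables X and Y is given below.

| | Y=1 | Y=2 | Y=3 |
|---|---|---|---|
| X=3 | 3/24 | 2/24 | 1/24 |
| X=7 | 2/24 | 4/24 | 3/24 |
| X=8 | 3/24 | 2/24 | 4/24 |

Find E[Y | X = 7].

19/9

P(X = 7) = 3/8.
Σ Y·P over the event = 1·(2/24) + 2·(4/24) + 3·(3/24) = 19/24.
E[Y | X = 7] = (19/24) / (3/8) = 19/9.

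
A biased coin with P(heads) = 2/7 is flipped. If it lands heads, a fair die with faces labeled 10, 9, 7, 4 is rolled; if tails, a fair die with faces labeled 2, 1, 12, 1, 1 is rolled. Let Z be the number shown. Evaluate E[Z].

32/7

E[Z | heads] = (10+9+7+4)/4 = 15/2.
E[Z | tails] = (2+1+12+1+1)/5 = 17/5.
E[Z] = (2/7)·(15/2) + (5/7)·(17/5) = 32/7.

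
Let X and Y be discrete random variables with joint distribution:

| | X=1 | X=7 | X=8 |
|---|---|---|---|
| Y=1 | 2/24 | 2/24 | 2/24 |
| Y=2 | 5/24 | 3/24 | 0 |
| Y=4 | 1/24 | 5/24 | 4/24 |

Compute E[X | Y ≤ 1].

P(Y ≤ 1) = 1/4.
Summing X·P(X=x,Y=y) over the conditioning event gives 4/3.
E[X | Y ≤ 1] = (4/3) / (1/4) = 16/3.

16/3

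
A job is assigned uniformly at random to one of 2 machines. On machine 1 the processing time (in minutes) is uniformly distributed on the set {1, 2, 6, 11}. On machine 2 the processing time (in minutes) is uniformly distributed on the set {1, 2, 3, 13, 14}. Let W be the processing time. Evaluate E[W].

E[W | machine 1] = (1+2+6+11)/4 = 5.
E[W | machine 2] = (1+2+3+13+14)/5 = 33/5.
By the law of total expectation,
E[W] = (1/2)·(5) + (1/2)·(33/5) = 29/5.

29/5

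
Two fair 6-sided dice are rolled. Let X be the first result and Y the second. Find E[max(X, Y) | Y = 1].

7/2

Outcomes with Y = 1: (1,1), (2,1), (3,1), (4,1), (5,1), (6,1), each with probability 1/36.
E[max(X, Y) | Y = 1] = (1 + 2 + 3 + 4 + 5 + 6) / 6 = 7/2.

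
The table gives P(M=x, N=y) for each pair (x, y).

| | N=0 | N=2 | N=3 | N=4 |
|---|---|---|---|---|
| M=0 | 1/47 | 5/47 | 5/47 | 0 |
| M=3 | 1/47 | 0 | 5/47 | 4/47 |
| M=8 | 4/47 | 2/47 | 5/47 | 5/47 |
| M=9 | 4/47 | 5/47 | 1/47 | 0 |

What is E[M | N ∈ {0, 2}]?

6

P(N ∈ {0, 2}) = 22/47.
Σ M·P over the event = 0·(1/47) + 0·(5/47) + 3·(1/47) + 8·(4/47) + 8·(2/47) + 9·(4/47) + 9·(5/47) = 132/47.
E[M | N ∈ {0, 2}] = (132/47) / (22/47) = 6.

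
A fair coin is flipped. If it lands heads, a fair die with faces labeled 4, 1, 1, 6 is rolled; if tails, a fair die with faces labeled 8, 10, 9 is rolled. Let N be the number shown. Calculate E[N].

6

E[N | heads] = (4+1+1+6)/4 = 3.
E[N | tails] = (8+10+9)/3 = 9.
E[N] = (1/2)·(3) + (1/2)·(9) = 6.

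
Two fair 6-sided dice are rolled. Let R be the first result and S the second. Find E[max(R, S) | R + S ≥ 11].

Outcomes with R + S ≥ 11: (5,6), (6,5), (6,6), each with probability 1/36.
E[max(R, S) | R + S ≥ 11] = (6 + 6 + 6) / 3 = 6.

6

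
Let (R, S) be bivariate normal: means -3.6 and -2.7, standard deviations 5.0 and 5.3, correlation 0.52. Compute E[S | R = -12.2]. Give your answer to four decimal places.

For a bivariate normal, E[S | R=x] = μ_S + ρ·(σ_S/σ_R)·(x − μ_R).
E[S | R=-12.2] = -2.7 + (0.52)·(5.3/5.0)·(-12.2 − (-3.6)) = -2.7 + (0.5512)·(-8.6) = -7.4403.

-7.4403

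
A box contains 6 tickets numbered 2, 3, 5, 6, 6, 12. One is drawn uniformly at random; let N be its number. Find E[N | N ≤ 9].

22/5

P(N ≤ 9) = 5/6.
Σ over the event: 2·1/6 + 3·1/6 + 5·1/6 + 6·1/3 = 11/3.
E[N | N ≤ 9] = (11/3) / (5/6) = 22/5.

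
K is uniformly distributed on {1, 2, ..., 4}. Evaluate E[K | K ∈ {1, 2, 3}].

2

P(K ∈ {1, 2, 3}) = 3/4.
Σ over the event: 1·1/4 + 2·1/4 + 3·1/4 = 3/2.
E[K | K ∈ {1, 2, 3}] = (3/2) / (3/4) = 2.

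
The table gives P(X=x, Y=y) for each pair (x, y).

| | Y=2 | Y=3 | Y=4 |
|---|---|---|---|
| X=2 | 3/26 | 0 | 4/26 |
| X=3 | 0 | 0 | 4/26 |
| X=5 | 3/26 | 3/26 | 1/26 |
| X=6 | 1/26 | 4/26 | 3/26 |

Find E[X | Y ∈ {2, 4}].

P(Y ∈ {2, 4}) = 19/26.
Σ X·P over the event = 2·(3/26) + 2·(4/26) + 3·(4/26) + 5·(3/26) + 5·(1/26) + 6·(1/26) + 6·(3/26) = 35/13.
E[X | Y ∈ {2, 4}] = (35/13) / (19/26) = 70/19.

70/19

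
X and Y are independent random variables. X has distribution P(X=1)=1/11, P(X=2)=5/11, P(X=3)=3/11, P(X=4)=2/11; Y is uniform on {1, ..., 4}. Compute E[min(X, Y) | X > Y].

P(X > Y) = 17/44.
Summing min(X,Y)·P(x,y) over outcomes with X > Y gives 13/22.
E[min(X, Y) | X > Y] = (13/22) / (17/44) = 26/17.

26/17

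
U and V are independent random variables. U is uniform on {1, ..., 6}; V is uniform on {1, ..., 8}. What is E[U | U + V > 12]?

Outcomes with U + V > 12: (5,8), (6,7), (6,8), each with probability 1/48.
E[U | U + V > 12] = (5 + 6 + 6) / 3 = 17/3.

17/3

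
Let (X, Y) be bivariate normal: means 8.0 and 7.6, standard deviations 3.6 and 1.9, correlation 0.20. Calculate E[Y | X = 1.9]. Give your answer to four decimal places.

The regression of Y on X has slope ρ·σ_Y/σ_X and passes through (μ_X, μ_Y).
E[Y | X=1.9] = 7.6 + (0.20)·(1.9/3.6)·(1.9 − (8.0)) = 7.6 + (0.10556)·(-6.1) = 6.9561.

6.9561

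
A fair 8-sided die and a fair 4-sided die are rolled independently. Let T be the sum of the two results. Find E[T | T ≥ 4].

P(T ≥ 4) = 29/32.
E[T | T ≥ 4] = (27/4) / (29/32) = 216/29.

216/29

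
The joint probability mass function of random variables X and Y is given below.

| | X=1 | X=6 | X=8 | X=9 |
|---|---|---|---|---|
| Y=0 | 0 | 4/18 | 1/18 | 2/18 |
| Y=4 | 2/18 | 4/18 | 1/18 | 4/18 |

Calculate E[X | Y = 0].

P(Y = 0) = 7/18.
Summing X·P(X=x,Y=y) over the conditioning event gives 25/9.
E[X | Y = 0] = (25/9) / (7/18) = 50/7.

50/7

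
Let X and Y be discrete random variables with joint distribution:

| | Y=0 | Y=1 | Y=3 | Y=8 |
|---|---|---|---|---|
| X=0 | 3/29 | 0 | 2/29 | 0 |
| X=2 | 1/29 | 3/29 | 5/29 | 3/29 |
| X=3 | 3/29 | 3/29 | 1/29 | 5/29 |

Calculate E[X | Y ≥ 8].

21/8

P(Y ≥ 8) = 8/29.
Σ X·P over the event = 2·(3/29) + 3·(5/29) = 21/29.
E[X | Y ≥ 8] = (21/29) / (8/29) = 21/8.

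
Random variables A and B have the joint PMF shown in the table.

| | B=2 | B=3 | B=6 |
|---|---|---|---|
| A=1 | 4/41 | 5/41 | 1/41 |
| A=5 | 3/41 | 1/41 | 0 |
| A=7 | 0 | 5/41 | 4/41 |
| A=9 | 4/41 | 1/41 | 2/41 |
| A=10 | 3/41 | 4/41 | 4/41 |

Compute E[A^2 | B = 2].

P(B = 2) = 14/41.
Σ A^2·P over the event = 1·(4/41) + 25·(3/41) + 81·(4/41) + 100·(3/41) = 703/41.
E[A^2 | B = 2] = (703/41) / (14/41) = 703/14.

703/14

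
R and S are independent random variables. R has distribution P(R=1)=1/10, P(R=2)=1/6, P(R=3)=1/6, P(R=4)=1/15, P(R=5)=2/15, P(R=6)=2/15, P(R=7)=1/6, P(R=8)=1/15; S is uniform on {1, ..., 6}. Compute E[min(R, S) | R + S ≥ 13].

P(R + S ≥ 13) = 1/20.
Summing min(R,S)·P(x,y) over outcomes with R + S ≥ 13 gives 13/45.
E[min(R, S) | R + S ≥ 13] = (13/45) / (1/20) = 52/9.

52/9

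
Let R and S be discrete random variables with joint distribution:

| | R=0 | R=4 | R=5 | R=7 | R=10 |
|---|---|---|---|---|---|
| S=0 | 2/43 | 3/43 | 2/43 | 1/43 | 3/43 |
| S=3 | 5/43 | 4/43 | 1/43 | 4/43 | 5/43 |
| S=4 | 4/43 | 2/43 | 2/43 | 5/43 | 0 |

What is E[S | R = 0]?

P(R = 0) = 11/43.
Σ S·P over the event = 0·(2/43) + 3·(5/43) + 4·(4/43) = 31/43.
E[S | R = 0] = (31/43) / (11/43) = 31/11.

31/11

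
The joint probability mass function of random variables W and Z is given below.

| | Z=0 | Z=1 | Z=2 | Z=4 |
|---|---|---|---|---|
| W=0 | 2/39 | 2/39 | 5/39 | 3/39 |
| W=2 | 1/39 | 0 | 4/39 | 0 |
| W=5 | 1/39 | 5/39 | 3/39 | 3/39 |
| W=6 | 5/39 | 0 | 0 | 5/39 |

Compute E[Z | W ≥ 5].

43/22

P(W ≥ 5) = 22/39.
Σ Z·P over the event = 0·(1/39) + 1·(5/39) + 2·(3/39) + 4·(3/39) + 0·(5/39) + 4·(5/39) = 43/39.
E[Z | W ≥ 5] = (43/39) / (22/39) = 43/22.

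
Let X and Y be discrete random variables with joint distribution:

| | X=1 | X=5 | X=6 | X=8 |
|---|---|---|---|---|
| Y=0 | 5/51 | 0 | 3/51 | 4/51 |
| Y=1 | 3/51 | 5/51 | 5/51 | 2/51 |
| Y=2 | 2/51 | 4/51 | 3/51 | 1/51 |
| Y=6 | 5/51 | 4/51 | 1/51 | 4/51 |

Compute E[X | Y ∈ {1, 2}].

122/25

P(Y ∈ {1, 2}) = 25/51.
Σ X·P over the event = 1·(3/51) + 1·(2/51) + 5·(5/51) + 5·(4/51) + 6·(5/51) + 6·(3/51) + 8·(2/51) + 8·(1/51) = 122/51.
E[X | Y ∈ {1, 2}] = (122/51) / (25/51) = 122/25.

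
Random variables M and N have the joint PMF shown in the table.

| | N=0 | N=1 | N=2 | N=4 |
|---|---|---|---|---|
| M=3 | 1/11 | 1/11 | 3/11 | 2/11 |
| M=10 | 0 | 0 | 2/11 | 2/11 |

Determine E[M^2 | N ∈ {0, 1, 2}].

35

P(N ∈ {0, 1, 2}) = 7/11.
Summing M^2·P(M=x,N=y) over the conditioning event gives 245/11.
E[M^2 | N ∈ {0, 1, 2}] = (245/11) / (7/11) = 35.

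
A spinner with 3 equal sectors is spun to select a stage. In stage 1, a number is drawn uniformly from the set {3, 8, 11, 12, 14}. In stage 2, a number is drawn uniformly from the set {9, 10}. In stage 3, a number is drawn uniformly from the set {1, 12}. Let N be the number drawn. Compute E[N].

E[N | stage 1] = (3+8+11+12+14)/5 = 48/5.
E[N | stage 2] = (9+10)/2 = 19/2.
E[N | stage 3] = (1+12)/2 = 13/2.
E[N] = (1/3)·(48/5) + (1/3)·(19/2) + (1/3)·(13/2) = 128/15.

128/15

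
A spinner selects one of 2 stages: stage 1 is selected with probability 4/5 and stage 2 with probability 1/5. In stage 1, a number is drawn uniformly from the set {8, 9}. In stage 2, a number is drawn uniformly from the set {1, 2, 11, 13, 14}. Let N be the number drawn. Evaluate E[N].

E[N | stage 1] = (8+9)/2 = 17/2.
E[N | stage 2] = (1+2+11+13+14)/5 = 41/5.
By the law of total expectation,
E[N] = (4/5)·(17/2) + (1/5)·(41/5) = 211/25.

211/25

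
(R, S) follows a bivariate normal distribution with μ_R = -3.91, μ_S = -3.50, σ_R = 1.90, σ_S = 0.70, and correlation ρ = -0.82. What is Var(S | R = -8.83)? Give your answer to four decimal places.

0.1605

For a bivariate normal, Var(S | R=x) = σ_S²(1 − ρ²).
Var(S | R=-8.83) = (0.70)²·(1 − (-0.82)²) = 0.49·0.3276 = 0.1605.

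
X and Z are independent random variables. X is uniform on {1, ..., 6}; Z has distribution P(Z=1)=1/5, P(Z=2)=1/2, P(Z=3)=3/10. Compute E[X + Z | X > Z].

84/13

P(X > Z) = 13/20.
Summing (X+Z)·P(x,y) over outcomes with X > Z gives 21/5.
E[X + Z | X > Z] = (21/5) / (13/20) = 84/13.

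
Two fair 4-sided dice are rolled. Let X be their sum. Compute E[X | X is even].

5

P(X is even) = 1/2.
Σ over the event: 2·1/16 + 4·3/16 + 6·3/16 + 8·1/16 = 5/2.
E[X | X is even] = (5/2) / (1/2) = 5.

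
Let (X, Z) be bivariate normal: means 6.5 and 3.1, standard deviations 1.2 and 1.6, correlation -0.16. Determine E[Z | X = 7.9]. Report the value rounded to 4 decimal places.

E[Z | X=x] = μ_Z + ρ(σ_Z/σ_X)(x − μ_X) for jointly normal variables.
E[Z | X=7.9] = 3.1 + (-0.16)·(1.6/1.2)·(7.9 − (6.5)) = 3.1 + (-0.21333)·(1.4) = 2.8013.

2.8013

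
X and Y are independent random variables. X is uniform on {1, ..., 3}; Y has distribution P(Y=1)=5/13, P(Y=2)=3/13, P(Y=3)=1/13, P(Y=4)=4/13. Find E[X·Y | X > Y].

43/13

P(X > Y) = 1/3.
Summing XY·P(x,y) over outcomes with X > Y gives 43/39.
E[X·Y | X > Y] = (43/39) / (1/3) = 43/13.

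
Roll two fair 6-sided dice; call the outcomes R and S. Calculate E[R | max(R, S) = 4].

Outcomes with max(R, S) = 4: (1,4), (2,4), (3,4), (4,1), (4,2), (4,3), (4,4), each with probability 1/36.
E[R | max(R, S) = 4] = (1 + 2 + 3 + 4 + 4 + 4 + 4) / 7 = 22/7.

22/7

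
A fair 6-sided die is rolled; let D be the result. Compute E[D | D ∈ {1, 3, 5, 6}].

15/4

P(D ∈ {1, 3, 5, 6}) = 2/3.
Σ over the event: 1·1/6 + 3·1/6 + 5·1/6 + 6·1/6 = 5/2.
E[D | D ∈ {1, 3, 5, 6}] = (5/2) / (2/3) = 15/4.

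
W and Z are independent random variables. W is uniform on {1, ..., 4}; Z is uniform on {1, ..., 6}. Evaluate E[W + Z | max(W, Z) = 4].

P(max(W, Z) = 4) = 7/24.
Summing (W+Z)·P(x,y) over outcomes with max(W, Z) = 4 gives 11/6.
E[W + Z | max(W, Z) = 4] = (11/6) / (7/24) = 44/7.

44/7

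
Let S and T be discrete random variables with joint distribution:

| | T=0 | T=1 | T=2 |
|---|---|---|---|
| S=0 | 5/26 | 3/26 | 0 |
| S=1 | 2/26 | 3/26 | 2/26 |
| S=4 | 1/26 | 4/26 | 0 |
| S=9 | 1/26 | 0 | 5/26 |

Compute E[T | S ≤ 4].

7/10

P(S ≤ 4) = 10/13.
Σ T·P over the event = 0·(5/26) + 1·(3/26) + 0·(2/26) + 1·(3/26) + 2·(2/26) + 0·(1/26) + 1·(4/26) = 7/13.
E[T | S ≤ 4] = (7/13) / (10/13) = 7/10.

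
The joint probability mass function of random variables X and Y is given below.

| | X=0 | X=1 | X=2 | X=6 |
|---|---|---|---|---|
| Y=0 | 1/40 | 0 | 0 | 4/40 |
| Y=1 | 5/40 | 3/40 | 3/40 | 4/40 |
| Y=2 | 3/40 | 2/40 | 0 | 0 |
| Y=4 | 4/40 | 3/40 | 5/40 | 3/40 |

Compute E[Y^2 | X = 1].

P(X = 1) = 1/5.
Σ Y^2·P over the event = 1·(3/40) + 4·(2/40) + 16·(3/40) = 59/40.
E[Y^2 | X = 1] = (59/40) / (1/5) = 59/8.

59/8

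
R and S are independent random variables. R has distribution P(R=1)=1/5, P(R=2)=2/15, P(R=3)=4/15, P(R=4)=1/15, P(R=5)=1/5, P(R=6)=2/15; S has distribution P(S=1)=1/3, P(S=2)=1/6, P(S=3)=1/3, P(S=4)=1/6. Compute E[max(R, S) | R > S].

P(R > S) = 17/30.
Summing max(R,S)·P(x,y) over outcomes with R > S gives 113/45.
E[max(R, S) | R > S] = (113/45) / (17/30) = 226/51.

226/51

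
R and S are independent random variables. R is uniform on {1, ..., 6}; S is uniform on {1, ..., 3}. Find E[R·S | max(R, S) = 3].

27/5

Outcomes with max(R, S) = 3: (1,3), (2,3), (3,1), (3,2), (3,3), each with probability 1/18.
E[R·S | max(R, S) = 3] = (3 + 6 + 3 + 6 + 9) / 5 = 27/5.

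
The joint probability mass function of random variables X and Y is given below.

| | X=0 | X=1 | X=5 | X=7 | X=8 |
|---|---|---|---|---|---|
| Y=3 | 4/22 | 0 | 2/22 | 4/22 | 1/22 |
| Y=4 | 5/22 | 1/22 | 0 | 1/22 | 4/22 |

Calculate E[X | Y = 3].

P(Y = 3) = 1/2.
Summing X·P(X=x,Y=y) over the conditioning event gives 23/11.
E[X | Y = 3] = (23/11) / (1/2) = 46/11.

46/11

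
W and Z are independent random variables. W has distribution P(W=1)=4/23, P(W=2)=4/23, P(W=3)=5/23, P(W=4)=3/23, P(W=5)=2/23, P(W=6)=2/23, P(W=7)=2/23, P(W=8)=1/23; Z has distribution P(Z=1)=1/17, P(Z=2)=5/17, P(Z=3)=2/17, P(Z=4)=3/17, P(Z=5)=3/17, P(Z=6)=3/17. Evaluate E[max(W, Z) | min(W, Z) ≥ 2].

P(min(W, Z) ≥ 2) = 304/391.
Summing max(W,Z)·P(x,y) over outcomes with min(W, Z) ≥ 2 gives 1503/391.
E[max(W, Z) | min(W, Z) ≥ 2] = (1503/391) / (304/391) = 1503/304.

1503/304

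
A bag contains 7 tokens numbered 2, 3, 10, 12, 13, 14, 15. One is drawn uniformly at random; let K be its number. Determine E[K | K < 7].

P(K < 7) = 2/7.
Σ over the event: 2·1/7 + 3·1/7 = 5/7.
E[K | K < 7] = (5/7) / (2/7) = 5/2.

5/2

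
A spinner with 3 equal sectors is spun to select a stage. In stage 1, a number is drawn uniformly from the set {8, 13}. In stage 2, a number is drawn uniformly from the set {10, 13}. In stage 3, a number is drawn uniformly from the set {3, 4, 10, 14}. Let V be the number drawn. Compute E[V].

119/12

E[V | stage 1] = (8+13)/2 = 21/2.
E[V | stage 2] = (10+13)/2 = 23/2.
E[V | stage 3] = (3+4+10+14)/4 = 31/4.
By the law of total expectation,
E[V] = (1/3)·(21/2) + (1/3)·(23/2) + (1/3)·(31/4) = 119/12.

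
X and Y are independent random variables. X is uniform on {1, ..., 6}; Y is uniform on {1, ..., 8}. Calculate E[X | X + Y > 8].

P(X + Y > 8) = 7/16.
Summing X·P(x,y) over outcomes with X + Y > 8 gives 91/48.
E[X | X + Y > 8] = (91/48) / (7/16) = 13/3.

13/3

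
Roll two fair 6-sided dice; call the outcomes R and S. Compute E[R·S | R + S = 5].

5

P(R + S = 5) = 1/9.
Summing RS·P(x,y) over outcomes with R + S = 5 gives 5/9.
E[R·S | R + S = 5] = (5/9) / (1/9) = 5.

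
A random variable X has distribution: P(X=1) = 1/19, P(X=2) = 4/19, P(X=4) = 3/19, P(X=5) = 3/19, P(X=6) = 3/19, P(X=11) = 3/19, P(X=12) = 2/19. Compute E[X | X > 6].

57/5

P(X > 6) = 5/19.
Σ over the event: 11·3/19 + 12·2/19 = 3.
E[X | X > 6] = (3) / (5/19) = 57/5.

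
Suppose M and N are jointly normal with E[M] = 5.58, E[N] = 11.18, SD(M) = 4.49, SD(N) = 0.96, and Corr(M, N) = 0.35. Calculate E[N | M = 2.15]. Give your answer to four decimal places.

10.9233

The regression of N on M has slope ρ·σ_N/σ_M and passes through (μ_M, μ_N).
E[N | M=2.15] = 11.18 + (0.35)·(0.96/4.49)·(2.15 − (5.58)) = 11.18 + (0.074833)·(-3.43) = 10.9233.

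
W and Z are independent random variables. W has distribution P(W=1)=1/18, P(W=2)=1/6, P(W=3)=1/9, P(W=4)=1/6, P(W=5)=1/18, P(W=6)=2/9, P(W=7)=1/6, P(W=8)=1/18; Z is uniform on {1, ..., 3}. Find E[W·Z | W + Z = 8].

P(W + Z = 8) = 4/27.
Summing WZ·P(x,y) over outcomes with W + Z = 8 gives 14/9.
E[W·Z | W + Z = 8] = (14/9) / (4/27) = 21/2.

21/2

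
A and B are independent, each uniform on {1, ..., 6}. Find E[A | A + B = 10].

Outcomes with A + B = 10: (4,6), (5,5), (6,4), each with probability 1/36.
E[A | A + B = 10] = (4 + 5 + 6) / 3 = 5.

5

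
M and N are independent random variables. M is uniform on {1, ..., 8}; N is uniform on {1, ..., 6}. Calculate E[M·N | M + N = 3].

Outcomes with M + N = 3: (1,2), (2,1), each with probability 1/48.
E[M·N | M + N = 3] = (2 + 2) / 2 = 2.

2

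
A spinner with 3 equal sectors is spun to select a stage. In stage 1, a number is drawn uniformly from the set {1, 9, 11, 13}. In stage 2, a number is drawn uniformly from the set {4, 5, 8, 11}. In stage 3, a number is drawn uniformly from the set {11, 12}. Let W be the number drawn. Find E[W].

E[W | stage 1] = (1+9+11+13)/4 = 17/2.
E[W | stage 2] = (4+5+8+11)/4 = 7.
E[W | stage 3] = (11+12)/2 = 23/2.
E[W] = (1/3)·(17/2) + (1/3)·(7) + (1/3)·(23/2) = 9.

9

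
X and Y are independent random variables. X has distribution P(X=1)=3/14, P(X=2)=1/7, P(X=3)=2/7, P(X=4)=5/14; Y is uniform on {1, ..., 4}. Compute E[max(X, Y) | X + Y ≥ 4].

P(X + Y ≥ 4) = 6/7.
Summing max(X,Y)·P(x,y) over outcomes with X + Y ≥ 4 gives 171/56.
E[max(X, Y) | X + Y ≥ 4] = (171/56) / (6/7) = 57/16.

57/16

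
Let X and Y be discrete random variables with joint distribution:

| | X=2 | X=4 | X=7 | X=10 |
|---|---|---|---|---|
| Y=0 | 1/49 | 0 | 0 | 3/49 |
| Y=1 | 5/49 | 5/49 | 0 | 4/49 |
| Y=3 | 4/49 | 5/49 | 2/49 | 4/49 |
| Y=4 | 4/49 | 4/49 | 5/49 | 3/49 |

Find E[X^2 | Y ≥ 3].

P(Y ≥ 3) = 31/49.
Σ X^2·P over the event = 4·(4/49) + 4·(4/49) + 16·(5/49) + 16·(4/49) + 49·(2/49) + 49·(5/49) + 100·(4/49) + 100·(3/49) = 1219/49.
E[X^2 | Y ≥ 3] = (1219/49) / (31/49) = 1219/31.

1219/31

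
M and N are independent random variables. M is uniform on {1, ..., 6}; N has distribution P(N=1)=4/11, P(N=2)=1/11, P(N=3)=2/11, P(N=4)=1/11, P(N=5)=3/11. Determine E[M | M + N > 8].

P(M + N > 8) = 13/66.
Summing M·P(x,y) over outcomes with M + N > 8 gives 34/33.
E[M | M + N > 8] = (34/33) / (13/66) = 68/13.

68/13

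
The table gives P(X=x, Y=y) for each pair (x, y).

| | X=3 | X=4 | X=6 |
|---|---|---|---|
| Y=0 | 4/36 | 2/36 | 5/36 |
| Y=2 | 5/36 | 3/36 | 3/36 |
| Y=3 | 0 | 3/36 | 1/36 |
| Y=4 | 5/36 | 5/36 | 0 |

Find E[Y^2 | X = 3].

50/7

P(X = 3) = 7/18.
Σ Y^2·P over the event = 0·(4/36) + 4·(5/36) + 16·(5/36) = 25/9.
E[Y^2 | X = 3] = (25/9) / (7/18) = 50/7.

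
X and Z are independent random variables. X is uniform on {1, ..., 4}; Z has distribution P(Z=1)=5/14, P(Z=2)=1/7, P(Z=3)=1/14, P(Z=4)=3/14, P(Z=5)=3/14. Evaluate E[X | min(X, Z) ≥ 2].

P(min(X, Z) ≥ 2) = 27/56.
Summing X·P(x,y) over outcomes with min(X, Z) ≥ 2 gives 81/56.
E[X | min(X, Z) ≥ 2] = (81/56) / (27/56) = 3.

3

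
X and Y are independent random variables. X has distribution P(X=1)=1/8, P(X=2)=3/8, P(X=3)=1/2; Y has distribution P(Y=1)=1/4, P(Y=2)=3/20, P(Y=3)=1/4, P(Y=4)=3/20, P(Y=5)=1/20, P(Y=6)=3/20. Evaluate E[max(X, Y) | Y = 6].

P(Y = 6) = 3/20.
Summing max(X,Y)·P(x,y) over outcomes with Y = 6 gives 9/10.
E[max(X, Y) | Y = 6] = (9/10) / (3/20) = 6.

6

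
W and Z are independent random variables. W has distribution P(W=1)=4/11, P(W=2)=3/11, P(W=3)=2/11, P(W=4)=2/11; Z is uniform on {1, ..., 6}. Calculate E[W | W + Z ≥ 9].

P(W + Z ≥ 9) = 1/11.
Summing W·P(x,y) over outcomes with W + Z ≥ 9 gives 1/3.
E[W | W + Z ≥ 9] = (1/3) / (1/11) = 11/3.

11/3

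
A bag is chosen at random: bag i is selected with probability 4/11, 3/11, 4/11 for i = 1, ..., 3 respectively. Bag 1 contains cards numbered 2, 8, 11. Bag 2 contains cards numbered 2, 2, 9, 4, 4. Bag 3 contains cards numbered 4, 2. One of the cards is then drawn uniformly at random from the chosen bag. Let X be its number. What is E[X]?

263/55

E[X | bag 1] = (2+8+11)/3 = 7.
E[X | bag 2] = (2+2+9+4+4)/5 = 21/5.
E[X | bag 3] = (4+2)/2 = 3.
E[X] = (4/11)·(7) + (3/11)·(21/5) + (4/11)·(3) = 263/55.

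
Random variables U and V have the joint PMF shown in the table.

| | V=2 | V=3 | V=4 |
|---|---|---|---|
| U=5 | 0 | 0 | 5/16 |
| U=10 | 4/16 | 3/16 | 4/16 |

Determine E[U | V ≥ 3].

P(V ≥ 3) = 3/4.
Σ U·P over the event = 5·(5/16) + 10·(3/16) + 10·(4/16) = 95/16.
E[U | V ≥ 3] = (95/16) / (3/4) = 95/12.

95/12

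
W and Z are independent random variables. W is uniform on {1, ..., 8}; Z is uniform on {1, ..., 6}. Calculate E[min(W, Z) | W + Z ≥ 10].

P(W + Z ≥ 10) = 5/16.
Summing min(W,Z)·P(x,y) over outcomes with W + Z ≥ 10 gives 67/48.
E[min(W, Z) | W + Z ≥ 10] = (67/48) / (5/16) = 67/15.

67/15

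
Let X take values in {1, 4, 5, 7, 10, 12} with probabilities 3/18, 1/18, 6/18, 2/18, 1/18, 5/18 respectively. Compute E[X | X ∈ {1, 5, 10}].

43/10

P(X ∈ {1, 5, 10}) = 5/9.
Σ over the event: 1·1/6 + 5·1/3 + 10·1/18 = 43/18.
E[X | X ∈ {1, 5, 10}] = (43/18) / (5/9) = 43/10.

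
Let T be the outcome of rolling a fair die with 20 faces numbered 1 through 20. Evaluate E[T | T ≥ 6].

13

P(T ≥ 6) = 3/4.
E[T | T ≥ 6] = (39/4) / (3/4) = 13.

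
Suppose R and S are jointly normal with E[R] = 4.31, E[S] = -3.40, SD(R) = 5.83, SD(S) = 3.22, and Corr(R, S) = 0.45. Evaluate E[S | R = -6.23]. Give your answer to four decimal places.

-6.0196

E[S | R=x] = μ_S + ρ(σ_S/σ_R)(x − μ_R) for jointly normal variables.
E[S | R=-6.23] = -3.40 + (0.45)·(3.22/5.83)·(-6.23 − (4.31)) = -3.40 + (0.24854)·(-10.54) = -6.0196.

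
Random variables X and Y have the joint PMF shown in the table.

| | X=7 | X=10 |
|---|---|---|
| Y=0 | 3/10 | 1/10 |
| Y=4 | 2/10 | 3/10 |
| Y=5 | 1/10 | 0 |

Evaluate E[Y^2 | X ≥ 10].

P(X ≥ 10) = 2/5.
Σ Y^2·P over the event = 0·(1/10) + 16·(3/10) = 24/5.
E[Y^2 | X ≥ 10] = (24/5) / (2/5) = 12.

12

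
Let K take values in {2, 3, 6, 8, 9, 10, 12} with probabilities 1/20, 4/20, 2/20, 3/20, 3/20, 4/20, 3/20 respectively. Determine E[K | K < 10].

77/13

P(K < 10) = 13/20.
Σ over the event: 2·1/20 + 3·1/5 + 6·1/10 + 8·3/20 + 9·3/20 = 77/20.
E[K | K < 10] = (77/20) / (13/20) = 77/13.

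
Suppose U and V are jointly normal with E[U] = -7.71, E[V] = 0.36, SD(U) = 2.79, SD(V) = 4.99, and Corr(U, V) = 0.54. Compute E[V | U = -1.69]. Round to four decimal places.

6.1742

E[V | U=x] = μ_V + ρ(σ_V/σ_U)(x − μ_U) for jointly normal variables.
E[V | U=-1.69] = 0.36 + (0.54)·(4.99/2.79)·(-1.69 − (-7.71)) = 0.36 + (0.96581)·(6.02) = 6.1742.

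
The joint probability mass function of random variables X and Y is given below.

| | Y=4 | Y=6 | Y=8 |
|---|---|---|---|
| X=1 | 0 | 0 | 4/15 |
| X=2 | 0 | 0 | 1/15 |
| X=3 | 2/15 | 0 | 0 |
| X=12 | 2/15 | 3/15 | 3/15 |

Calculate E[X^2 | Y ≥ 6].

P(Y ≥ 6) = 11/15.
Σ X^2·P over the event = 1·(4/15) + 4·(1/15) + 144·(3/15) + 144·(3/15) = 872/15.
E[X^2 | Y ≥ 6] = (872/15) / (11/15) = 872/11.

872/11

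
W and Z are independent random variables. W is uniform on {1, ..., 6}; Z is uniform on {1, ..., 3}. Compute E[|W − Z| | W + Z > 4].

P(W + Z > 4) = 2/3.
Summing |W−Z|·P(x,y) over outcomes with W + Z > 4 gives 29/18.
E[|W − Z| | W + Z > 4] = (29/18) / (2/3) = 29/12.

29/12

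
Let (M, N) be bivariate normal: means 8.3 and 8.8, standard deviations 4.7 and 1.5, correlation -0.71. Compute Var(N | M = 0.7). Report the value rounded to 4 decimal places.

1.1158

For a bivariate normal, Var(N | M=x) = σ_N²(1 − ρ²).
Var(N | M=0.7) = (1.5)²·(1 − (-0.71)²) = 2.25·0.4959 = 1.1158.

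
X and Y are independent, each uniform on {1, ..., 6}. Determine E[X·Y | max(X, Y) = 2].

8/3

Outcomes with max(X, Y) = 2: (1,2), (2,1), (2,2), each with probability 1/36.
E[X·Y | max(X, Y) = 2] = (2 + 2 + 4) / 3 = 8/3.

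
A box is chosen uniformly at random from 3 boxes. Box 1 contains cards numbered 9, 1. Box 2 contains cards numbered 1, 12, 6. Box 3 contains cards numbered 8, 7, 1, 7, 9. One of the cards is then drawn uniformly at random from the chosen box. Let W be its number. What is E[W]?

266/45

E[W | box 1] = (9+1)/2 = 5.
E[W | box 2] = (1+12+6)/3 = 19/3.
E[W | box 3] = (8+7+1+7+9)/5 = 32/5.
E[W] = (1/3)·(5) + (1/3)·(19/3) + (1/3)·(32/5) = 266/45.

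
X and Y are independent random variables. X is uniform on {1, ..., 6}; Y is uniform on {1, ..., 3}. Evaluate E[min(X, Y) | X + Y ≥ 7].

7/3

Outcomes with X + Y ≥ 7: (4,3), (5,2), (5,3), (6,1), (6,2), (6,3), each with probability 1/18.
E[min(X, Y) | X + Y ≥ 7] = (3 + 2 + 3 + 1 + 2 + 3) / 6 = 7/3.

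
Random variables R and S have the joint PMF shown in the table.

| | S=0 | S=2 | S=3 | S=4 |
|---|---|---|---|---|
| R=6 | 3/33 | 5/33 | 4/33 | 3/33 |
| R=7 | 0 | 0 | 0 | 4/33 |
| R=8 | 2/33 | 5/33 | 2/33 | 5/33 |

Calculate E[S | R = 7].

4

P(R = 7) = 4/33.
Σ S·P over the event = 4·(4/33) = 16/33.
E[S | R = 7] = (16/33) / (4/33) = 4.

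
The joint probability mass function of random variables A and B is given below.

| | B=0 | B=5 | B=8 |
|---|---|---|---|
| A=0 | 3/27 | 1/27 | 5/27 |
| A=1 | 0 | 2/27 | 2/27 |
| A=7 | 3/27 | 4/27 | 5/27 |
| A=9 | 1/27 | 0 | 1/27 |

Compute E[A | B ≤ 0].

P(B ≤ 0) = 7/27.
Σ A·P over the event = 0·(3/27) + 7·(3/27) + 9·(1/27) = 10/9.
E[A | B ≤ 0] = (10/9) / (7/27) = 30/7.

30/7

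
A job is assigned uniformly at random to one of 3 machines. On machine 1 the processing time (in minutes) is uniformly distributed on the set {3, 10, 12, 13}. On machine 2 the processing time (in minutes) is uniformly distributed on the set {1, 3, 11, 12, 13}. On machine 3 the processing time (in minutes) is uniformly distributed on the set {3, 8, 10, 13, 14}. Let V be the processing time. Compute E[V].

271/30

E[V | machine 1] = (3+10+12+13)/4 = 19/2.
E[V | machine 2] = (1+3+11+12+13)/5 = 8.
E[V | machine 3] = (3+8+10+13+14)/5 = 48/5.
By the law of total expectation,
E[V] = (1/3)·(19/2) + (1/3)·(8) + (1/3)·(48/5) = 271/30.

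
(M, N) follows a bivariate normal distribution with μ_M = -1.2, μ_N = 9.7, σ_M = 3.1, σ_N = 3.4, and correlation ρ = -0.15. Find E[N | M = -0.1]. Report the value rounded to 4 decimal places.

9.5190

For a bivariate normal, E[N | M=x] = μ_N + ρ·(σ_N/σ_M)·(x − μ_M).
E[N | M=-0.1] = 9.7 + (-0.15)·(3.4/3.1)·(-0.1 − (-1.2)) = 9.7 + (-0.16452)·(1.1) = 9.5190.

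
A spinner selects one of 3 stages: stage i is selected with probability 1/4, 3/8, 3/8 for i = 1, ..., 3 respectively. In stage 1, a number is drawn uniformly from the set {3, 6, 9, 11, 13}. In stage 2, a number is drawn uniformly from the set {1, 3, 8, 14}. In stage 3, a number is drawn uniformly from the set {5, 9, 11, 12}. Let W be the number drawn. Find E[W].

E[W | stage 1] = (3+6+9+11+13)/5 = 42/5.
E[W | stage 2] = (1+3+8+14)/4 = 13/2.
E[W | stage 3] = (5+9+11+12)/4 = 37/4.
E[W] = (1/4)·(42/5) + (3/8)·(13/2) + (3/8)·(37/4) = 1281/160.

1281/160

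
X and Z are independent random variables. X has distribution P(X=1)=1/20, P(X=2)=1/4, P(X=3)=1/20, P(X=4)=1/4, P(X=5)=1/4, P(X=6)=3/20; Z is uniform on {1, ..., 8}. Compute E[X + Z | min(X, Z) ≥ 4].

P(min(X, Z) ≥ 4) = 13/32.
Summing (X+Z)·P(x,y) over outcomes with min(X, Z) ≥ 4 gives 141/32.
E[X + Z | min(X, Z) ≥ 4] = (141/32) / (13/32) = 141/13.

141/13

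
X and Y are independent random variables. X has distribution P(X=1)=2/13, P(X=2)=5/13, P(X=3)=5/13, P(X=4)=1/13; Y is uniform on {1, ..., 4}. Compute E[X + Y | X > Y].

P(X > Y) = 9/26.
Summing (X+Y)·P(x,y) over outcomes with X > Y gives 3/2.
E[X + Y | X > Y] = (3/2) / (9/26) = 13/3.

13/3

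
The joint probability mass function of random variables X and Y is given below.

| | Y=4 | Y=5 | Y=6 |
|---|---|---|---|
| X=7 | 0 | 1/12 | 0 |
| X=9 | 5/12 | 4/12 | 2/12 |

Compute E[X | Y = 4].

P(Y = 4) = 5/12.
Σ X·P over the event = 9·(5/12) = 15/4.
E[X | Y = 4] = (15/4) / (5/12) = 9.

9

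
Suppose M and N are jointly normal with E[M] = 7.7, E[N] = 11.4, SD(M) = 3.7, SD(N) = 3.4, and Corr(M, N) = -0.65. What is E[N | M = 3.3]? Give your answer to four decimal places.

14.0281

For a bivariate normal, E[N | M=x] = μ_N + ρ·(σ_N/σ_M)·(x − μ_M).
E[N | M=3.3] = 11.4 + (-0.65)·(3.4/3.7)·(3.3 − (7.7)) = 11.4 + (-0.5973)·(-4.4) = 14.0281.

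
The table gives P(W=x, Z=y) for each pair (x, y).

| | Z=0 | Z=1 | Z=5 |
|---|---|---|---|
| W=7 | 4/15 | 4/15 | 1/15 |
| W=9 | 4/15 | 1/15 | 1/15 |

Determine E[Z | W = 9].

1

P(W = 9) = 2/5.
Σ Z·P over the event = 0·(4/15) + 1·(1/15) + 5·(1/15) = 2/5.
E[Z | W = 9] = (2/5) / (2/5) = 1.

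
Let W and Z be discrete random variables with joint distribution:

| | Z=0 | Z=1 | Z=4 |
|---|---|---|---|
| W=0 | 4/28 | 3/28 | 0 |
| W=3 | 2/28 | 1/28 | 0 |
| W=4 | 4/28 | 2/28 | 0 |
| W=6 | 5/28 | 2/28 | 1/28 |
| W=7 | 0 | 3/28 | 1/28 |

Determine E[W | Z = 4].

13/2

P(Z = 4) = 1/14.
Σ W·P over the event = 6·(1/28) + 7·(1/28) = 13/28.
E[W | Z = 4] = (13/28) / (1/14) = 13/2.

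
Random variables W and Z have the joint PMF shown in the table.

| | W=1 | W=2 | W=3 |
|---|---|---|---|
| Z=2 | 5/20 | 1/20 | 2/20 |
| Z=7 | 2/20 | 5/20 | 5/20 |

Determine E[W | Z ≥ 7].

9/4

P(Z ≥ 7) = 3/5.
Summing W·P(W=x,Z=y) over the conditioning event gives 27/20.
E[W | Z ≥ 7] = (27/20) / (3/5) = 9/4.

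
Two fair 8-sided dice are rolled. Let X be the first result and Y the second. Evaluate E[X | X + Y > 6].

253/49

P(X + Y > 6) = 49/64.
Summing X·P(x,y) over outcomes with X + Y > 6 gives 253/64.
E[X | X + Y > 6] = (253/64) / (49/64) = 253/49.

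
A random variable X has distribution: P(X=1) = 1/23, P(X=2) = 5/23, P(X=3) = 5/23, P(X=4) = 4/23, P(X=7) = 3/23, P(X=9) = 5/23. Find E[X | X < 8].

P(X < 8) = 18/23.
Σ over the event: 1·1/23 + 2·5/23 + 3·5/23 + 4·4/23 + 7·3/23 = 63/23.
E[X | X < 8] = (63/23) / (18/23) = 7/2.

7/2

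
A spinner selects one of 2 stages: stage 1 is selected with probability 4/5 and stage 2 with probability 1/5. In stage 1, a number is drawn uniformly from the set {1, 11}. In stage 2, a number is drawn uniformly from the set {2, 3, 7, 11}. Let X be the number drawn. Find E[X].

119/20

E[X | stage 1] = (1+11)/2 = 6.
E[X | stage 2] = (2+3+7+11)/4 = 23/4.
E[X] = (4/5)·(6) + (1/5)·(23/4) = 119/20.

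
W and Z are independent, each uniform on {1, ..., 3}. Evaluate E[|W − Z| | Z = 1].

1

P(Z = 1) = 1/3.
Summing |W−Z|·P(x,y) over outcomes with Z = 1 gives 1/3.
E[|W − Z| | Z = 1] = (1/3) / (1/3) = 1.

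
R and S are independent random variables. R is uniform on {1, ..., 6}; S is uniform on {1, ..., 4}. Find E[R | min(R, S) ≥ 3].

9/2

Outcomes with min(R, S) ≥ 3: (3,3), (3,4), (4,3), (4,4), (5,3), (5,4), (6,3), (6,4), each with probability 1/24.
E[R | min(R, S) ≥ 3] = (3 + 3 + 4 + 4 + 5 + 5 + 6 + 6) / 8 = 9/2.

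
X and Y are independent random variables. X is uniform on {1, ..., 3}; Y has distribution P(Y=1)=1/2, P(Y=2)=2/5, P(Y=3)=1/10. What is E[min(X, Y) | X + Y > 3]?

P(X + Y > 3) = 8/15.
Summing min(X,Y)·P(x,y) over outcomes with X + Y > 3 gives 9/10.
E[min(X, Y) | X + Y > 3] = (9/10) / (8/15) = 27/16.

27/16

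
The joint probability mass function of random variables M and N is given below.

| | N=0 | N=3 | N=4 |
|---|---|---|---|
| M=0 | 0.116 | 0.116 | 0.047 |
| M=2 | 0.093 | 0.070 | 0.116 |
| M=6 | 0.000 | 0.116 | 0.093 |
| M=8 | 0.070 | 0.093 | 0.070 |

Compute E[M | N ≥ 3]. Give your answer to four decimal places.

P(N ≥ 3) = 0.721.
Σ M·P over the event = 0·(0.116) + 0·(0.047) + 2·(0.070) + 2·(0.116) + 6·(0.116) + 6·(0.093) + 8·(0.093) + 8·(0.070) = 2.930.
E[M | N ≥ 3] = (2.930) / (0.721) = 4.0638.

4.0638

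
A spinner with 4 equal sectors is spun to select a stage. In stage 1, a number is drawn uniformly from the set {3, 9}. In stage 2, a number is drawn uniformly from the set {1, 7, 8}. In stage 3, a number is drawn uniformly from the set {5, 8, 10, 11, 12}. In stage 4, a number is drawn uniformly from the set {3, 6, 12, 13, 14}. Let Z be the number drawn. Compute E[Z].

E[Z | stage 1] = (3+9)/2 = 6.
E[Z | stage 2] = (1+7+8)/3 = 16/3.
E[Z | stage 3] = (5+8+10+11+12)/5 = 46/5.
E[Z | stage 4] = (3+6+12+13+14)/5 = 48/5.
By the law of total expectation,
E[Z] = (1/4)·(6) + (1/4)·(16/3) + (1/4)·(46/5) + (1/4)·(48/5) = 113/15.

113/15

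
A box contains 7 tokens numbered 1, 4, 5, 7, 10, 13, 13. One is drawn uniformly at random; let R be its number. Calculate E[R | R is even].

P(R is even) = 2/7.
Σ over the event: 4·1/7 + 10·1/7 = 2.
E[R | R is even] = (2) / (2/7) = 7.

7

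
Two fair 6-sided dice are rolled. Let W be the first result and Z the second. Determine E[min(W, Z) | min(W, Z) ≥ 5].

Outcomes with min(W, Z) ≥ 5: (5,5), (5,6), (6,5), (6,6), each with probability 1/36.
E[min(W, Z) | min(W, Z) ≥ 5] = (5 + 5 + 5 + 6) / 4 = 21/4.

21/4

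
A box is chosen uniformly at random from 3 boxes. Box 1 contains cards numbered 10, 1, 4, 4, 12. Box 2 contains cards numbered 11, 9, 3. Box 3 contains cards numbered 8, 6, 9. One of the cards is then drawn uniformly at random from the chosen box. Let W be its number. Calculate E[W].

323/45

E[W | box 1] = (10+1+4+4+12)/5 = 31/5.
E[W | box 2] = (11+9+3)/3 = 23/3.
E[W | box 3] = (8+6+9)/3 = 23/3.
E[W] = (1/3)·(31/5) + (1/3)·(23/3) + (1/3)·(23/3) = 323/45.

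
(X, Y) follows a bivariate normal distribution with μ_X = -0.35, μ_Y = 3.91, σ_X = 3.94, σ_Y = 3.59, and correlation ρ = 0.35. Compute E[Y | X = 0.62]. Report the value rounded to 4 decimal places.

For a bivariate normal, E[Y | X=x] = μ_Y + ρ·(σ_Y/σ_X)·(x − μ_X).
E[Y | X=0.62] = 3.91 + (0.35)·(3.59/3.94)·(0.62 − (-0.35)) = 3.91 + (0.31891)·(0.97) = 4.2193.

4.2193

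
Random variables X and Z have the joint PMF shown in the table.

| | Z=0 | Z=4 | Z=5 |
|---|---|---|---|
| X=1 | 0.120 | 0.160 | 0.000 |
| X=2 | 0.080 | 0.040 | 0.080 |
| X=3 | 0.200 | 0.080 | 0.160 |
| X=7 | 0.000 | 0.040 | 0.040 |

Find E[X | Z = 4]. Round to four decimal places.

2.3750

P(Z = 4) = 0.320.
Σ X·P over the event = 1·(0.160) + 2·(0.040) + 3·(0.080) + 7·(0.040) = 0.760.
E[X | Z = 4] = (0.760) / (0.320) = 2.3750.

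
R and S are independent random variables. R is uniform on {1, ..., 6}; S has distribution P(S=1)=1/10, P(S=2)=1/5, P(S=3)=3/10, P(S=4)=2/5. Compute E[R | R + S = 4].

5/3

P(R + S = 4) = 1/10.
Summing R·P(x,y) over outcomes with R + S = 4 gives 1/6.
E[R | R + S = 4] = (1/6) / (1/10) = 5/3.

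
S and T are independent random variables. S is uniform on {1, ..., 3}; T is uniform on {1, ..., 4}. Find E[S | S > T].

Outcomes with S > T: (2,1), (3,1), (3,2), each with probability 1/12.
E[S | S > T] = (2 + 3 + 3) / 3 = 8/3.

8/3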